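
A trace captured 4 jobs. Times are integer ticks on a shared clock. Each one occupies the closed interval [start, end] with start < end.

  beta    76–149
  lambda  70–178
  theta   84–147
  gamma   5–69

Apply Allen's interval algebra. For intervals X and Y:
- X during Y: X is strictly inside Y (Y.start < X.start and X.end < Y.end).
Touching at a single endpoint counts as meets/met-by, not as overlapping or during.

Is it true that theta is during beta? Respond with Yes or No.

Yes

theta = [84, 147], beta = [76, 149].
Actual relation of theta to beta: during.
Asked whether 'during' holds → Yes.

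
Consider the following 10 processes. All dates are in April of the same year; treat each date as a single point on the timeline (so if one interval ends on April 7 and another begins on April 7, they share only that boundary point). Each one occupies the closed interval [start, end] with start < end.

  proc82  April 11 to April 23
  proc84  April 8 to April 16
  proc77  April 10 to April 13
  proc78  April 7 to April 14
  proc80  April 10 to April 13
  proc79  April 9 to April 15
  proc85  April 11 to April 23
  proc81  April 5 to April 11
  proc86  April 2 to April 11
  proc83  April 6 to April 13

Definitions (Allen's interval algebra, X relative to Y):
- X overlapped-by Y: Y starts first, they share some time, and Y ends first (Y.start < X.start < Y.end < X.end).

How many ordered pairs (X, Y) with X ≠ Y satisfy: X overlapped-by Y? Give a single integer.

Checking all 90 ordered pairs for relation 'overlapped-by'; matching pairs in alphabetical order:
(proc77, proc81): proc77 overlapped-by proc81 ✓
(proc77, proc86): proc77 overlapped-by proc86 ✓
(proc78, proc81): proc78 overlapped-by proc81 ✓
(proc78, proc83): proc78 overlapped-by proc83 ✓
(proc78, proc86): proc78 overlapped-by proc86 ✓
(proc79, proc78): proc79 overlapped-by proc78 ✓
(proc79, proc81): proc79 overlapped-by proc81 ✓
(proc79, proc83): proc79 overlapped-by proc83 ✓
(proc79, proc86): proc79 overlapped-by proc86 ✓
(proc80, proc81): proc80 overlapped-by proc81 ✓
(proc80, proc86): proc80 overlapped-by proc86 ✓
(proc82, proc77): proc82 overlapped-by proc77 ✓
(proc82, proc78): proc82 overlapped-by proc78 ✓
(proc82, proc79): proc82 overlapped-by proc79 ✓
(proc82, proc80): proc82 overlapped-by proc80 ✓
(proc82, proc83): proc82 overlapped-by proc83 ✓
(proc82, proc84): proc82 overlapped-by proc84 ✓
(proc83, proc81): proc83 overlapped-by proc81 ✓
(proc83, proc86): proc83 overlapped-by proc86 ✓
(proc84, proc78): proc84 overlapped-by proc78 ✓
(proc84, proc81): proc84 overlapped-by proc81 ✓
(proc84, proc83): proc84 overlapped-by proc83 ✓
(proc84, proc86): proc84 overlapped-by proc86 ✓
(proc85, proc77): proc85 overlapped-by proc77 ✓
... plus 5 further pairs not listed.
Count: 29.

29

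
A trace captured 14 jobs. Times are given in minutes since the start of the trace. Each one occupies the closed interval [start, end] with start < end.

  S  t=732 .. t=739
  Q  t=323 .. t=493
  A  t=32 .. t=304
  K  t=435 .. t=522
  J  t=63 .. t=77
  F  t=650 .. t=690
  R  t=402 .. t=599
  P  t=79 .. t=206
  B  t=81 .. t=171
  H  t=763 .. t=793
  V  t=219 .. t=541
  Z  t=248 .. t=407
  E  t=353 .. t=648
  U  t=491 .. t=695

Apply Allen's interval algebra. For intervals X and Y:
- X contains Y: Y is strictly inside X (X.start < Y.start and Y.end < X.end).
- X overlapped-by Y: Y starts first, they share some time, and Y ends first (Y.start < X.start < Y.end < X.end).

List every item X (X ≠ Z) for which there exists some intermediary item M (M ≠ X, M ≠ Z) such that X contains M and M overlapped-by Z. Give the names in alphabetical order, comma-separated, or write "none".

E, V

Target Z = [t=248, t=407].
Intermediaries M with M overlapped-by Z: E, Q, R.
Via E — items with X contains E: none.
Via Q — items with X contains Q: V.
Via R — items with X contains R: E.
Union: E, V.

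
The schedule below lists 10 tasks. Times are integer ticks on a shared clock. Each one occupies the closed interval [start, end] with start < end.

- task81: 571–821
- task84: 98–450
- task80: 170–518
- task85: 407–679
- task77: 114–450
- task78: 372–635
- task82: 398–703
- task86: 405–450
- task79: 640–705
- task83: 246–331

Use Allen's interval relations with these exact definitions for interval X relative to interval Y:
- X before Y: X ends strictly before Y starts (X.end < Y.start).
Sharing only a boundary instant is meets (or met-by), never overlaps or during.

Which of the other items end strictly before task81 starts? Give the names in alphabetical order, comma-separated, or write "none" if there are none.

task77, task80, task83, task84, task86

Target task81 = [571, 821].
task77 [114, 450] → before → yes.
task78 [372, 635] → overlaps → no.
task79 [640, 705] → during → no.
task80 [170, 518] → before → yes.
task82 [398, 703] → overlaps → no.
task83 [246, 331] → before → yes.
task84 [98, 450] → before → yes.
task85 [407, 679] → overlaps → no.
task86 [405, 450] → before → yes.
Result: task77, task80, task83, task84, task86.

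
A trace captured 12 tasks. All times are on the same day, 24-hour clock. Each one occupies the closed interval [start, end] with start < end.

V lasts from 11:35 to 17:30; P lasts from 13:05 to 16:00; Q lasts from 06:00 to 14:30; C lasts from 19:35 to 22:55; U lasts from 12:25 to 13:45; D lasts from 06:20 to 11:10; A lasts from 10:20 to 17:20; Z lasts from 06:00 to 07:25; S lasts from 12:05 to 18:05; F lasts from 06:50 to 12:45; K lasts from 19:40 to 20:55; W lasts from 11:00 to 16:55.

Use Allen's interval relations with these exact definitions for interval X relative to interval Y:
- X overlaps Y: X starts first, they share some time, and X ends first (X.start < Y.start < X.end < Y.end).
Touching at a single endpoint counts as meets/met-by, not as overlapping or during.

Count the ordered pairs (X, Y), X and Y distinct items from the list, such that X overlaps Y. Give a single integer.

21

Checking all 132 ordered pairs for relation 'overlaps'; matching pairs in alphabetical order:
(A, S): A overlaps S ✓
(A, V): A overlaps V ✓
(D, A): D overlaps A ✓
(D, F): D overlaps F ✓
(D, W): D overlaps W ✓
(F, A): F overlaps A ✓
(F, S): F overlaps S ✓
(F, U): F overlaps U ✓
(F, V): F overlaps V ✓
(F, W): F overlaps W ✓
(Q, A): Q overlaps A ✓
(Q, P): Q overlaps P ✓
(Q, S): Q overlaps S ✓
(Q, V): Q overlaps V ✓
(Q, W): Q overlaps W ✓
(U, P): U overlaps P ✓
(V, S): V overlaps S ✓
(W, S): W overlaps S ✓
(W, V): W overlaps V ✓
(Z, D): Z overlaps D ✓
(Z, F): Z overlaps F ✓
Count: 21.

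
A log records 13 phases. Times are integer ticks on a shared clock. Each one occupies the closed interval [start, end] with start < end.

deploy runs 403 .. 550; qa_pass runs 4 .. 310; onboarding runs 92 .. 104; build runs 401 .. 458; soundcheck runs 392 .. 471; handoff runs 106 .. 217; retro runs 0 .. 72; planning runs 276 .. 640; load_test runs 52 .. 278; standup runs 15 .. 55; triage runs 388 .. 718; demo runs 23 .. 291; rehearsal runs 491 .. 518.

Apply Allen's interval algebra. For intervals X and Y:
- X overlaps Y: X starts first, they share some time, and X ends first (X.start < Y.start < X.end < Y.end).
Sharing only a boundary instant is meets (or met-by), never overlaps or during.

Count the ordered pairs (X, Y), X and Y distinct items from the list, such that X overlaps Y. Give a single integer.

11

Checking all 156 ordered pairs for relation 'overlaps'; matching pairs in alphabetical order:
(build, deploy): build overlaps deploy ✓
(demo, planning): demo overlaps planning ✓
(load_test, planning): load_test overlaps planning ✓
(planning, triage): planning overlaps triage ✓
(qa_pass, planning): qa_pass overlaps planning ✓
(retro, demo): retro overlaps demo ✓
(retro, load_test): retro overlaps load_test ✓
(retro, qa_pass): retro overlaps qa_pass ✓
(soundcheck, deploy): soundcheck overlaps deploy ✓
(standup, demo): standup overlaps demo ✓
(standup, load_test): standup overlaps load_test ✓
Count: 11.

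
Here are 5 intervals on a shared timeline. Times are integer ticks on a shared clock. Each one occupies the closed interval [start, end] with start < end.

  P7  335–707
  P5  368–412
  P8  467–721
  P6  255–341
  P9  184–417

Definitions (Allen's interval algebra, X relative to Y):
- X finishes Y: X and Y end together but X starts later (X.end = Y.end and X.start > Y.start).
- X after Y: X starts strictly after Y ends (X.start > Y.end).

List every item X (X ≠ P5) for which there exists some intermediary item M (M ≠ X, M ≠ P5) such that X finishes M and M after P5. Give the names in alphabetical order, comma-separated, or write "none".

Target P5 = [368, 412].
Intermediaries M with M after P5: P8.
Via P8 — items with X finishes P8: none.
Union: none.

none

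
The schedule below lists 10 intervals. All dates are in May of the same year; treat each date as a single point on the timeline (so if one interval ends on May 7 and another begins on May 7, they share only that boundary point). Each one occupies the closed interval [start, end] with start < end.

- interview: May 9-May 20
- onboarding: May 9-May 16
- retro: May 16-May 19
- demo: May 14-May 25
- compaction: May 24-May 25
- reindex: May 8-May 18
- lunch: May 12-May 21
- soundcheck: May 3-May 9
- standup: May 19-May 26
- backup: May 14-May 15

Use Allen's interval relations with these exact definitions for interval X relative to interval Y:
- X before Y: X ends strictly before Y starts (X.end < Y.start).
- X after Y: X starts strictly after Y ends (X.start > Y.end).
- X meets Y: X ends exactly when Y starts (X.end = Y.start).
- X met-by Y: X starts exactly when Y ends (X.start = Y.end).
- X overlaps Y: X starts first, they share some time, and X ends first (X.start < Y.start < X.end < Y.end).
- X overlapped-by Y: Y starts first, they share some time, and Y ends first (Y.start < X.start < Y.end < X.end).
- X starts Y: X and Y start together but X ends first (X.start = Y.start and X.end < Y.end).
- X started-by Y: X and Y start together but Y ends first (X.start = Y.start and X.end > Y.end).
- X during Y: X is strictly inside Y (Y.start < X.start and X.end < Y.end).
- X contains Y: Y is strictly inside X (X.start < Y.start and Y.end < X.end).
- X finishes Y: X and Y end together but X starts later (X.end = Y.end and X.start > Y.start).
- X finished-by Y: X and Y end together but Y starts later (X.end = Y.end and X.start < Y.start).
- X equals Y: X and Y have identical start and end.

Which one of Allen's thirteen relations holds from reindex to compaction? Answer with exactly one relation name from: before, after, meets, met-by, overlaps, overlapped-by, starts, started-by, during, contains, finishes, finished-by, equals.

before

reindex = [May 8, May 18]; compaction = [May 24, May 25].
Compare endpoints: reindex.start < compaction.start, reindex.start < compaction.end, reindex.end < compaction.start, reindex.end < compaction.end.
That pattern is 'before'.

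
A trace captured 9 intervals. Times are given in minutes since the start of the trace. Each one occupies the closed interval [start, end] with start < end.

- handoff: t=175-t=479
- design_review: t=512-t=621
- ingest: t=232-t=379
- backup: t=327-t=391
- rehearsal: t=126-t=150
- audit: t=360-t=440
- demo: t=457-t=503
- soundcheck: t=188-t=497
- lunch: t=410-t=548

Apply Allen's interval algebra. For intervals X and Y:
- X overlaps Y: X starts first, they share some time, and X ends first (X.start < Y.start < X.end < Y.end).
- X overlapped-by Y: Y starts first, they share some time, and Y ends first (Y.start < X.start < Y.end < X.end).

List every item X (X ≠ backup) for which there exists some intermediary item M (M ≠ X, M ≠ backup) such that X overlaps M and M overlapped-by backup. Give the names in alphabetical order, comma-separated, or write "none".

ingest

Target backup = [t=327, t=391].
Intermediaries M with M overlapped-by backup: audit.
Via audit — items with X overlaps audit: ingest.
Union: ingest.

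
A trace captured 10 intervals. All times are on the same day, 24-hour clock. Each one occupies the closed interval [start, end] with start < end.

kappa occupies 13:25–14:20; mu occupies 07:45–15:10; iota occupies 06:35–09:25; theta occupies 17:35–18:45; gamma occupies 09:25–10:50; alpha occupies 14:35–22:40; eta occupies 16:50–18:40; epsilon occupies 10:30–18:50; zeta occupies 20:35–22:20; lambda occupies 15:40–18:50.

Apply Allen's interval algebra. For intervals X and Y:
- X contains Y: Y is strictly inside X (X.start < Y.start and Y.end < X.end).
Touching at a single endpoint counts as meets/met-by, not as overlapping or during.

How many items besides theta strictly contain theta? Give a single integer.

Target theta = [17:35, 18:45].
alpha [14:35, 22:40] → contains → counts.
epsilon [10:30, 18:50] → contains → counts.
eta [16:50, 18:40] → overlaps → no.
gamma [09:25, 10:50] → before → no.
iota [06:35, 09:25] → before → no.
kappa [13:25, 14:20] → before → no.
lambda [15:40, 18:50] → contains → counts.
mu [07:45, 15:10] → before → no.
zeta [20:35, 22:20] → after → no.
Total: 3.

3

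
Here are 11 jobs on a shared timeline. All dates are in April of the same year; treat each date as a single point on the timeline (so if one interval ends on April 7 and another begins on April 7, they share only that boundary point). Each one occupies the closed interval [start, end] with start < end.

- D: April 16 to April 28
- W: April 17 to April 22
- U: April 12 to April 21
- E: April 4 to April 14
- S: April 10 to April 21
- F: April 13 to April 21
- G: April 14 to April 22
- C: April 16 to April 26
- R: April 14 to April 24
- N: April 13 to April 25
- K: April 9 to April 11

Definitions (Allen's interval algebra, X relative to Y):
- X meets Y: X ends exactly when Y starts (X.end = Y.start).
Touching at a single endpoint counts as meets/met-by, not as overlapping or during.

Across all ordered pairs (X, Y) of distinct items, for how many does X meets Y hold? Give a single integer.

2

Checking all 110 ordered pairs for relation 'meets'; matching pairs in alphabetical order:
(E, G): E meets G ✓
(E, R): E meets R ✓
Count: 2.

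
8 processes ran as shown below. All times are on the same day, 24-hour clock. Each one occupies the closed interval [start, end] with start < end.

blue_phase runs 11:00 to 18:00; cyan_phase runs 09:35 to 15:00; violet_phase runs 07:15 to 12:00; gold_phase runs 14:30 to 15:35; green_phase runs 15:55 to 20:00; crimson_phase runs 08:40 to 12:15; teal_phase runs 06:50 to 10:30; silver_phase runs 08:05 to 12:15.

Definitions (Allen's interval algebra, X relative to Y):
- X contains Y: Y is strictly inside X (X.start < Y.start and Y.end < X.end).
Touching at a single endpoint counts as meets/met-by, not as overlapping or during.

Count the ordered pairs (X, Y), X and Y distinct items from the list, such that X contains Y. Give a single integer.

Checking all 56 ordered pairs for relation 'contains'; matching pairs in alphabetical order:
(blue_phase, gold_phase): blue_phase contains gold_phase ✓
Count: 1.

1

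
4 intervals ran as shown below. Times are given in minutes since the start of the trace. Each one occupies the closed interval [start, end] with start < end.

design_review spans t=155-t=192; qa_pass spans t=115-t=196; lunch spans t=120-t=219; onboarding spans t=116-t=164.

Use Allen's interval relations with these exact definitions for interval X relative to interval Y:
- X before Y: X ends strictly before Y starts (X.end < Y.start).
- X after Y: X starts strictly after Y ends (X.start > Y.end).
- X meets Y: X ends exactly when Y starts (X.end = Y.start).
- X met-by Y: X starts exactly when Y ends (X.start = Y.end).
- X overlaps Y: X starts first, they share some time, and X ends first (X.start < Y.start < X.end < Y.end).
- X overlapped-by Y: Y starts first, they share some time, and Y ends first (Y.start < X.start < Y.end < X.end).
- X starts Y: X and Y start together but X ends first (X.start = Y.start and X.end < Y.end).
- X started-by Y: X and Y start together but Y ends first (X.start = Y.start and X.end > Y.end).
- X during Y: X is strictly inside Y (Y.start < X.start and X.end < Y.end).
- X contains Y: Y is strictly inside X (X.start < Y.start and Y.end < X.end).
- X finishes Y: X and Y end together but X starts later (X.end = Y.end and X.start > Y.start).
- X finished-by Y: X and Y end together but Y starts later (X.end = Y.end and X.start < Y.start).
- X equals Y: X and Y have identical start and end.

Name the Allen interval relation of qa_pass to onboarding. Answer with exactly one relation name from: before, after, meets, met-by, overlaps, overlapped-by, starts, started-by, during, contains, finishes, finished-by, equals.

qa_pass = [t=115, t=196]; onboarding = [t=116, t=164].
Compare endpoints: qa_pass.start < onboarding.start, qa_pass.start < onboarding.end, qa_pass.end > onboarding.start, qa_pass.end > onboarding.end.
That pattern is 'contains'.

contains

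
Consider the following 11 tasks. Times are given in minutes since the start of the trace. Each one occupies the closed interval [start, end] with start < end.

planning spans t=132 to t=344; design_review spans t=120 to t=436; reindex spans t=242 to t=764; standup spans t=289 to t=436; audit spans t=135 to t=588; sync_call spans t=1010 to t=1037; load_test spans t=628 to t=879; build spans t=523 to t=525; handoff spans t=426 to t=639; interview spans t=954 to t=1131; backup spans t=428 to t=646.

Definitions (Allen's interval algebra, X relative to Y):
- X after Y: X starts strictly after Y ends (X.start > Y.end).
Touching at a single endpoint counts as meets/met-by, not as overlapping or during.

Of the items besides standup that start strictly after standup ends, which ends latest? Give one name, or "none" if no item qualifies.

interview

Target standup = [t=289, t=436].
audit [t=135, t=588] → contains → excluded.
backup [t=428, t=646] → overlapped-by → excluded.
build [t=523, t=525] → after → candidate.
design_review [t=120, t=436] → finished-by → excluded.
handoff [t=426, t=639] → overlapped-by → excluded.
interview [t=954, t=1131] → after → candidate.
load_test [t=628, t=879] → after → candidate.
planning [t=132, t=344] → overlaps → excluded.
reindex [t=242, t=764] → contains → excluded.
sync_call [t=1010, t=1037] → after → candidate.
Among candidates, latest end is t=1131 → interview.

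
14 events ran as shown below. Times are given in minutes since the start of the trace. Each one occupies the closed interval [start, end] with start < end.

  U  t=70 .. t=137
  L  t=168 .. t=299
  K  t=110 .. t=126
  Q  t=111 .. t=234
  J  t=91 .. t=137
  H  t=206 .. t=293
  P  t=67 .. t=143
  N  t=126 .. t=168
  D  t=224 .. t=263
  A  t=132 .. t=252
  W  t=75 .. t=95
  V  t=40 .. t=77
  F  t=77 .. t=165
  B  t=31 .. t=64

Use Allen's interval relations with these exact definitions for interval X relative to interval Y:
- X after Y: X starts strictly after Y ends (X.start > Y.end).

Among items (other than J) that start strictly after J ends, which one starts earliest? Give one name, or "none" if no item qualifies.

L

Target J = [t=91, t=137].
A [t=132, t=252] → overlapped-by → excluded.
B [t=31, t=64] → before → excluded.
D [t=224, t=263] → after → candidate.
F [t=77, t=165] → contains → excluded.
H [t=206, t=293] → after → candidate.
K [t=110, t=126] → during → excluded.
L [t=168, t=299] → after → candidate.
N [t=126, t=168] → overlapped-by → excluded.
P [t=67, t=143] → contains → excluded.
Q [t=111, t=234] → overlapped-by → excluded.
U [t=70, t=137] → finished-by → excluded.
V [t=40, t=77] → before → excluded.
W [t=75, t=95] → overlaps → excluded.
Among candidates, earliest start is t=168 → L.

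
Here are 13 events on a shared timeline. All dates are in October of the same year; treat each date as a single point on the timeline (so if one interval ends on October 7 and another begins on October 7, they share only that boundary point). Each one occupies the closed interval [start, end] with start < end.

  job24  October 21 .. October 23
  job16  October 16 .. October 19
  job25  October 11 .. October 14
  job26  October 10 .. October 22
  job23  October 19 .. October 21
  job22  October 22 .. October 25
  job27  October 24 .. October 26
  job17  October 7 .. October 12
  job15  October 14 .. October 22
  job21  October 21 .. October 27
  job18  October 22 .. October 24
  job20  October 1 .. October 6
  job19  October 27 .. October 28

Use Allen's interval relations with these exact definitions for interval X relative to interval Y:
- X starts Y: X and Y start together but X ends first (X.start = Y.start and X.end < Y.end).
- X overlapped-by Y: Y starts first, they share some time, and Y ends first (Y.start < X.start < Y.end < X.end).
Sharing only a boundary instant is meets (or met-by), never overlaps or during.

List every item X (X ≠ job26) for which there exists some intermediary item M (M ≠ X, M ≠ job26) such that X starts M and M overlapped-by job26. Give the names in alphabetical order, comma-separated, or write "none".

Target job26 = [October 10, October 22].
Intermediaries M with M overlapped-by job26: job21, job24.
Via job21 — items with X starts job21: job24.
Via job24 — items with X starts job24: none.
Union: job24.

job24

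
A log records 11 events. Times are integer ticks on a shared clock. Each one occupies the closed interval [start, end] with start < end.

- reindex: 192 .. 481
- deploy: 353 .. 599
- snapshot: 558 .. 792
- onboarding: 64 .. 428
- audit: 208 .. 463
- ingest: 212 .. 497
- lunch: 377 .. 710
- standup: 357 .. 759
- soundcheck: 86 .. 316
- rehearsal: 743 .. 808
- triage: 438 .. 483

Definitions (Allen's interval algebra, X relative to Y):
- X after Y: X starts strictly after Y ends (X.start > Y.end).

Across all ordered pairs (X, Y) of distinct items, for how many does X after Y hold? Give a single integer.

19

Checking all 110 ordered pairs for relation 'after'; matching pairs in alphabetical order:
(deploy, soundcheck): deploy after soundcheck ✓
(lunch, soundcheck): lunch after soundcheck ✓
(rehearsal, audit): rehearsal after audit ✓
(rehearsal, deploy): rehearsal after deploy ✓
(rehearsal, ingest): rehearsal after ingest ✓
(rehearsal, lunch): rehearsal after lunch ✓
(rehearsal, onboarding): rehearsal after onboarding ✓
(rehearsal, reindex): rehearsal after reindex ✓
(rehearsal, soundcheck): rehearsal after soundcheck ✓
(rehearsal, triage): rehearsal after triage ✓
(snapshot, audit): snapshot after audit ✓
(snapshot, ingest): snapshot after ingest ✓
(snapshot, onboarding): snapshot after onboarding ✓
(snapshot, reindex): snapshot after reindex ✓
(snapshot, soundcheck): snapshot after soundcheck ✓
(snapshot, triage): snapshot after triage ✓
(standup, soundcheck): standup after soundcheck ✓
(triage, onboarding): triage after onboarding ✓
(triage, soundcheck): triage after soundcheck ✓
Count: 19.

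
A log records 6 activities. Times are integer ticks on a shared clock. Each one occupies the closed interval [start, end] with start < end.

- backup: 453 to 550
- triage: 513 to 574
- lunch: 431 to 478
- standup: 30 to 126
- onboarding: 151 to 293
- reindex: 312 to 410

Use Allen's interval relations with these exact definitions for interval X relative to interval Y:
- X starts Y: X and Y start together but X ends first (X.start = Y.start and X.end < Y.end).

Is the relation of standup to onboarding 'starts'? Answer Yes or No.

standup = [30, 126], onboarding = [151, 293].
Actual relation of standup to onboarding: before.
Asked whether 'starts' holds → No.

No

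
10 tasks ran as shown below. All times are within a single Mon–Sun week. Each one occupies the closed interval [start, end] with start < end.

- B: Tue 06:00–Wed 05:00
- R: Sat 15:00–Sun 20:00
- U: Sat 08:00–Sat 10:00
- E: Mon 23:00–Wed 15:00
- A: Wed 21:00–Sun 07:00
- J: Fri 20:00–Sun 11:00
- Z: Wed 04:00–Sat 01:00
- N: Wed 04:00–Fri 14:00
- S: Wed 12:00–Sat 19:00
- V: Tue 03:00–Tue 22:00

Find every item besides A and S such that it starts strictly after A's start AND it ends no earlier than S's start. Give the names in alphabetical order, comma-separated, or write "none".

Conditions: its start is strictly after A's start (X.start > Wed 21:00) AND its end is no earlier than S's start (X.end >= Wed 12:00).
B: start Tue 06:00 > Wed 21:00? ✗; end Wed 05:00 >= Wed 12:00? ✗ → no.
E: start Mon 23:00 > Wed 21:00? ✗; end Wed 15:00 >= Wed 12:00? ✓ → no.
J: start Fri 20:00 > Wed 21:00? ✓; end Sun 11:00 >= Wed 12:00? ✓ → yes.
N: start Wed 04:00 > Wed 21:00? ✗; end Fri 14:00 >= Wed 12:00? ✓ → no.
R: start Sat 15:00 > Wed 21:00? ✓; end Sun 20:00 >= Wed 12:00? ✓ → yes.
U: start Sat 08:00 > Wed 21:00? ✓; end Sat 10:00 >= Wed 12:00? ✓ → yes.
V: start Tue 03:00 > Wed 21:00? ✗; end Tue 22:00 >= Wed 12:00? ✗ → no.
Z: start Wed 04:00 > Wed 21:00? ✗; end Sat 01:00 >= Wed 12:00? ✓ → no.
Result: J, R, U.

J, R, U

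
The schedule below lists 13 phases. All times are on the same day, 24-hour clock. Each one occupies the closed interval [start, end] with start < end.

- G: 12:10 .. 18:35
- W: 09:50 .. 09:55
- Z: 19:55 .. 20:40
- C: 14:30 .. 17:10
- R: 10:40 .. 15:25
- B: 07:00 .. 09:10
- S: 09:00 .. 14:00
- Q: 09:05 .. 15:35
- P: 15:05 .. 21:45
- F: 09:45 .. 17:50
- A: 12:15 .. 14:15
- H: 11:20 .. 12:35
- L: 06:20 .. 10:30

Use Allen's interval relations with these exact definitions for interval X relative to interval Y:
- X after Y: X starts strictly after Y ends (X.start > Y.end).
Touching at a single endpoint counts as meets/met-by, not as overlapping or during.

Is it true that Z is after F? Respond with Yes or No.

Z = [19:55, 20:40], F = [09:45, 17:50].
Actual relation of Z to F: after.
Asked whether 'after' holds → Yes.

Yes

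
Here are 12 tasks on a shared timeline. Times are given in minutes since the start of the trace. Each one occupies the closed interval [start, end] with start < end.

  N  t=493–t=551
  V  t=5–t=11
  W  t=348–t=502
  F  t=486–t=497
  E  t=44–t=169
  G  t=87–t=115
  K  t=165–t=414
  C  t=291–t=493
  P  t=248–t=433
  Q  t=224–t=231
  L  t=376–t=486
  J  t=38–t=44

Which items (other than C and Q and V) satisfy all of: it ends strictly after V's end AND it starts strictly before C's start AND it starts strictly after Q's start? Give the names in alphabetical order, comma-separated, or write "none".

P

Conditions: its end is strictly after V's end (X.end > t=11) AND its start is strictly before C's start (X.start < t=291) AND its start is strictly after Q's start (X.start > t=224).
E: end t=169 > t=11? ✓; start t=44 < t=291? ✓; start t=44 > t=224? ✗ → no.
F: end t=497 > t=11? ✓; start t=486 < t=291? ✗; start t=486 > t=224? ✓ → no.
G: end t=115 > t=11? ✓; start t=87 < t=291? ✓; start t=87 > t=224? ✗ → no.
J: end t=44 > t=11? ✓; start t=38 < t=291? ✓; start t=38 > t=224? ✗ → no.
K: end t=414 > t=11? ✓; start t=165 < t=291? ✓; start t=165 > t=224? ✗ → no.
L: end t=486 > t=11? ✓; start t=376 < t=291? ✗; start t=376 > t=224? ✓ → no.
N: end t=551 > t=11? ✓; start t=493 < t=291? ✗; start t=493 > t=224? ✓ → no.
P: end t=433 > t=11? ✓; start t=248 < t=291? ✓; start t=248 > t=224? ✓ → yes.
W: end t=502 > t=11? ✓; start t=348 < t=291? ✗; start t=348 > t=224? ✓ → no.
Result: P.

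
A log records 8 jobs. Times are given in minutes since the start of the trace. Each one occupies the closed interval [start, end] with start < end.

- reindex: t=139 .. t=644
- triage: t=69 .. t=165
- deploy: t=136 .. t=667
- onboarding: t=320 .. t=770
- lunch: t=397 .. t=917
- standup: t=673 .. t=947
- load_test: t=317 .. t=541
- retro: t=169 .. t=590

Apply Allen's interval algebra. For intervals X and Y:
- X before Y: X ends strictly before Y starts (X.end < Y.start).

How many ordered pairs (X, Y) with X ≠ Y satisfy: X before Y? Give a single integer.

9

Checking all 56 ordered pairs for relation 'before'; matching pairs in alphabetical order:
(deploy, standup): deploy before standup ✓
(load_test, standup): load_test before standup ✓
(reindex, standup): reindex before standup ✓
(retro, standup): retro before standup ✓
(triage, load_test): triage before load_test ✓
(triage, lunch): triage before lunch ✓
(triage, onboarding): triage before onboarding ✓
(triage, retro): triage before retro ✓
(triage, standup): triage before standup ✓
Count: 9.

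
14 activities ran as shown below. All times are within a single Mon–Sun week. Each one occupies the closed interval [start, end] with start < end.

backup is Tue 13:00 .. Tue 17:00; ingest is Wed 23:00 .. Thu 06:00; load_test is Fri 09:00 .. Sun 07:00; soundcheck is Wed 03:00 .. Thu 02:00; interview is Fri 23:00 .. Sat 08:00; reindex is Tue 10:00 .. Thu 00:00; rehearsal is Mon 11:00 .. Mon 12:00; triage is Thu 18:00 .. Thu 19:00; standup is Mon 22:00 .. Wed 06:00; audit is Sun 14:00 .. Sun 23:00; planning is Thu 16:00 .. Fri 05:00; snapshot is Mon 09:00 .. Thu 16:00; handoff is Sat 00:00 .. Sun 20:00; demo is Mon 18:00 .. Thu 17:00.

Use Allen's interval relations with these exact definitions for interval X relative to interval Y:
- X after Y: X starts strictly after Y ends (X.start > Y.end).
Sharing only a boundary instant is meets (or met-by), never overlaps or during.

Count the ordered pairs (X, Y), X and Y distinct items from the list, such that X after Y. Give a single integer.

Checking all 182 ordered pairs for relation 'after'; matching pairs in alphabetical order:
(audit, backup): audit after backup ✓
(audit, demo): audit after demo ✓
(audit, ingest): audit after ingest ✓
(audit, interview): audit after interview ✓
(audit, load_test): audit after load_test ✓
(audit, planning): audit after planning ✓
(audit, rehearsal): audit after rehearsal ✓
(audit, reindex): audit after reindex ✓
(audit, snapshot): audit after snapshot ✓
(audit, soundcheck): audit after soundcheck ✓
(audit, standup): audit after standup ✓
(audit, triage): audit after triage ✓
(backup, rehearsal): backup after rehearsal ✓
(demo, rehearsal): demo after rehearsal ✓
(handoff, backup): handoff after backup ✓
(handoff, demo): handoff after demo ✓
(handoff, ingest): handoff after ingest ✓
(handoff, planning): handoff after planning ✓
(handoff, rehearsal): handoff after rehearsal ✓
(handoff, reindex): handoff after reindex ✓
(handoff, snapshot): handoff after snapshot ✓
(handoff, soundcheck): handoff after soundcheck ✓
(handoff, standup): handoff after standup ✓
(handoff, triage): handoff after triage ✓
... plus 41 further pairs not listed.
Count: 65.

65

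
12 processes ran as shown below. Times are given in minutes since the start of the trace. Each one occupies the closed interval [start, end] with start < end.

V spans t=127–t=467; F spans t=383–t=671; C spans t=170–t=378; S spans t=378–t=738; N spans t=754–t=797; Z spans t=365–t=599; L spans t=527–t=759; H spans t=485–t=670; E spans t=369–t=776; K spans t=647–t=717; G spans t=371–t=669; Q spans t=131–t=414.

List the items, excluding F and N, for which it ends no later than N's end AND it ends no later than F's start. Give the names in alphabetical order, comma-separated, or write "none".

C

Conditions: its end is no later than N's end (X.end <= t=797) AND its end is no later than F's start (X.end <= t=383).
C: end t=378 <= t=797? ✓; end t=378 <= t=383? ✓ → yes.
E: end t=776 <= t=797? ✓; end t=776 <= t=383? ✗ → no.
G: end t=669 <= t=797? ✓; end t=669 <= t=383? ✗ → no.
H: end t=670 <= t=797? ✓; end t=670 <= t=383? ✗ → no.
K: end t=717 <= t=797? ✓; end t=717 <= t=383? ✗ → no.
L: end t=759 <= t=797? ✓; end t=759 <= t=383? ✗ → no.
Q: end t=414 <= t=797? ✓; end t=414 <= t=383? ✗ → no.
S: end t=738 <= t=797? ✓; end t=738 <= t=383? ✗ → no.
V: end t=467 <= t=797? ✓; end t=467 <= t=383? ✗ → no.
Z: end t=599 <= t=797? ✓; end t=599 <= t=383? ✗ → no.
Result: C.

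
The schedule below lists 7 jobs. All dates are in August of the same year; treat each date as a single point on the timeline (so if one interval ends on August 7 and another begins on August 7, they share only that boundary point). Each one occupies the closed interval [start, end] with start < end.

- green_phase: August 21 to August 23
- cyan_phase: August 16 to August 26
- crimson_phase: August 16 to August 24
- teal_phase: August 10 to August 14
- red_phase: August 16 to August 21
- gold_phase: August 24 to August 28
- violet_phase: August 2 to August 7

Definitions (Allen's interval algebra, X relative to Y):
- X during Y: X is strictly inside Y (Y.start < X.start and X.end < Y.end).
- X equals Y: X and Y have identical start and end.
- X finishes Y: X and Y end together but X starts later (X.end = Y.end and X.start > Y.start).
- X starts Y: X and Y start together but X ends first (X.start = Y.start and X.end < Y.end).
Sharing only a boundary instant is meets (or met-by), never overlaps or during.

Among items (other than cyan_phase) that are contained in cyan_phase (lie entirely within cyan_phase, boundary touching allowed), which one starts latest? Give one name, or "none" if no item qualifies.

green_phase

Target cyan_phase = [August 16, August 26].
crimson_phase [August 16, August 24] → starts → candidate.
gold_phase [August 24, August 28] → overlapped-by → excluded.
green_phase [August 21, August 23] → during → candidate.
red_phase [August 16, August 21] → starts → candidate.
teal_phase [August 10, August 14] → before → excluded.
violet_phase [August 2, August 7] → before → excluded.
Among candidates, latest start is August 21 → green_phase.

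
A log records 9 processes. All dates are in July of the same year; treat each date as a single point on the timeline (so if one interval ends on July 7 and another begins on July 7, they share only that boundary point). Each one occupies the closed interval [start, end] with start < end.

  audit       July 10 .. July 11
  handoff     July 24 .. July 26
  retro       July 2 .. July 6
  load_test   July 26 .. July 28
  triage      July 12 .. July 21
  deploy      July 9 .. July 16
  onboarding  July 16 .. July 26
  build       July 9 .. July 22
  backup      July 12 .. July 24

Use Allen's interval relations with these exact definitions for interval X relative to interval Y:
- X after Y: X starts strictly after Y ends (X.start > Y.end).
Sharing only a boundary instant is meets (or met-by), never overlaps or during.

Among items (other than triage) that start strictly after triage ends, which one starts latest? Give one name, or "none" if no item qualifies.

load_test

Target triage = [July 12, July 21].
audit [July 10, July 11] → before → excluded.
backup [July 12, July 24] → started-by → excluded.
build [July 9, July 22] → contains → excluded.
deploy [July 9, July 16] → overlaps → excluded.
handoff [July 24, July 26] → after → candidate.
load_test [July 26, July 28] → after → candidate.
onboarding [July 16, July 26] → overlapped-by → excluded.
retro [July 2, July 6] → before → excluded.
Among candidates, latest start is July 26 → load_test.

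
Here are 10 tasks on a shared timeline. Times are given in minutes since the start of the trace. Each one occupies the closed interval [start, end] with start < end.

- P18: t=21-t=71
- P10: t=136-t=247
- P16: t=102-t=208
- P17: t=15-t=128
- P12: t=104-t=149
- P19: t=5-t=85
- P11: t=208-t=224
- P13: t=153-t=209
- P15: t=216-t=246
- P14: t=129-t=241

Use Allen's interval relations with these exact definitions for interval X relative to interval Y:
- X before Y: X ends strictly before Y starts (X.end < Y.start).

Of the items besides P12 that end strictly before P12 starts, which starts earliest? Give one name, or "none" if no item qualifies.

P19

Target P12 = [t=104, t=149].
P10 [t=136, t=247] → overlapped-by → excluded.
P11 [t=208, t=224] → after → excluded.
P13 [t=153, t=209] → after → excluded.
P14 [t=129, t=241] → overlapped-by → excluded.
P15 [t=216, t=246] → after → excluded.
P16 [t=102, t=208] → contains → excluded.
P17 [t=15, t=128] → overlaps → excluded.
P18 [t=21, t=71] → before → candidate.
P19 [t=5, t=85] → before → candidate.
Among candidates, earliest start is t=5 → P19.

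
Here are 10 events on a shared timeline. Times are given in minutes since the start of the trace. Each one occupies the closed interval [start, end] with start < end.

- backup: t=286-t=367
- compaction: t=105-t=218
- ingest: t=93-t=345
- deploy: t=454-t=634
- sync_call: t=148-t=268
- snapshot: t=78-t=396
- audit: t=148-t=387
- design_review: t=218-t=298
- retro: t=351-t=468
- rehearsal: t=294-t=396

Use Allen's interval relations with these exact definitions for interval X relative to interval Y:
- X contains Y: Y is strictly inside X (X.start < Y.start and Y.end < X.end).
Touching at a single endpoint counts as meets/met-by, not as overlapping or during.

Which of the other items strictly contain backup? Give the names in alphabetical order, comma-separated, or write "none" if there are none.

Target backup = [t=286, t=367].
audit [t=148, t=387] → contains → yes.
compaction [t=105, t=218] → before → no.
deploy [t=454, t=634] → after → no.
design_review [t=218, t=298] → overlaps → no.
ingest [t=93, t=345] → overlaps → no.
rehearsal [t=294, t=396] → overlapped-by → no.
retro [t=351, t=468] → overlapped-by → no.
snapshot [t=78, t=396] → contains → yes.
sync_call [t=148, t=268] → before → no.
Result: audit, snapshot.

audit, snapshot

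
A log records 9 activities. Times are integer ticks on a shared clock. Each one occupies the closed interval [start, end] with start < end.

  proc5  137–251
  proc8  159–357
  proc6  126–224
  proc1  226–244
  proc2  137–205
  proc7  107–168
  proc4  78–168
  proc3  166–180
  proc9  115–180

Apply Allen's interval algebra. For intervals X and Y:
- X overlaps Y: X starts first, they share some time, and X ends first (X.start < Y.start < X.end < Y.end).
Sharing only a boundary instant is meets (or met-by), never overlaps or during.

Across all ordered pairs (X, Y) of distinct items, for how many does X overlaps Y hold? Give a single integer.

20

Checking all 72 ordered pairs for relation 'overlaps'; matching pairs in alphabetical order:
(proc2, proc8): proc2 overlaps proc8 ✓
(proc4, proc2): proc4 overlaps proc2 ✓
(proc4, proc3): proc4 overlaps proc3 ✓
(proc4, proc5): proc4 overlaps proc5 ✓
(proc4, proc6): proc4 overlaps proc6 ✓
(proc4, proc8): proc4 overlaps proc8 ✓
(proc4, proc9): proc4 overlaps proc9 ✓
(proc5, proc8): proc5 overlaps proc8 ✓
(proc6, proc5): proc6 overlaps proc5 ✓
(proc6, proc8): proc6 overlaps proc8 ✓
(proc7, proc2): proc7 overlaps proc2 ✓
(proc7, proc3): proc7 overlaps proc3 ✓
(proc7, proc5): proc7 overlaps proc5 ✓
(proc7, proc6): proc7 overlaps proc6 ✓
(proc7, proc8): proc7 overlaps proc8 ✓
(proc7, proc9): proc7 overlaps proc9 ✓
(proc9, proc2): proc9 overlaps proc2 ✓
(proc9, proc5): proc9 overlaps proc5 ✓
(proc9, proc6): proc9 overlaps proc6 ✓
(proc9, proc8): proc9 overlaps proc8 ✓
Count: 20.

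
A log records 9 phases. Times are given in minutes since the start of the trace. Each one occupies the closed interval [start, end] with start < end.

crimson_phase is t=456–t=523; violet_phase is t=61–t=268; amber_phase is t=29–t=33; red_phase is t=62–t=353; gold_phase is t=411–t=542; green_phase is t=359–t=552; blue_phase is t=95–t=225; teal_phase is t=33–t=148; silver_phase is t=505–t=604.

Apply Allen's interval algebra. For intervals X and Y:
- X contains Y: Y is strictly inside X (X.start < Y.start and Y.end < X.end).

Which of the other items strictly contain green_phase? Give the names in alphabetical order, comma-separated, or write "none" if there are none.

none

Target green_phase = [t=359, t=552].
amber_phase [t=29, t=33] → before → no.
blue_phase [t=95, t=225] → before → no.
crimson_phase [t=456, t=523] → during → no.
gold_phase [t=411, t=542] → during → no.
red_phase [t=62, t=353] → before → no.
silver_phase [t=505, t=604] → overlapped-by → no.
teal_phase [t=33, t=148] → before → no.
violet_phase [t=61, t=268] → before → no.
Result: none.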